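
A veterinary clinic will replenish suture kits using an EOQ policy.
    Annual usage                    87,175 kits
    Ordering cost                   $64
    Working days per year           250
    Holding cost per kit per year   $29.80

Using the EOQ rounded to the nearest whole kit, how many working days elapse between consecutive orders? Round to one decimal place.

EOQ = √(2DS/H) = √(2 × 87,175 × 64 / 29.8)
    = √(374,442.95) ≈ 611.92 → Q = 612 kits
T = Q/D × 250 days = 612/87,175 × 250 = 1.755 days

1.8 days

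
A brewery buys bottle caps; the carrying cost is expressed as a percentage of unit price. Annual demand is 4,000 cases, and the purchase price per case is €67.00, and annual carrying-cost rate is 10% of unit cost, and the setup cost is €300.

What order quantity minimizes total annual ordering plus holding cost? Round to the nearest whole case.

Holding cost per case per year: H = 10% × €67 = €6.7000
2DS/H = 2·4,000·300/6.7 = 358,208.96
EOQ = √358,208.96 ≈ 598.51

599 cases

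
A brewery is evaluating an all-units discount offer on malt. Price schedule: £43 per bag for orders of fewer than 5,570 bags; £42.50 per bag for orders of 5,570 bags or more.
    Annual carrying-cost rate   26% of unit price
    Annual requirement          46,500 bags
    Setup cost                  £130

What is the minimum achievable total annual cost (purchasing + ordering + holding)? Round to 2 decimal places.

£2,008,109.53

H₁ = 26%×£43 = £11.1800;  H₂ = 26%×£42.50 = £11.0500
EOQ₁ = √(2×46,500×130/11.1800) = 1,039.90  (< 5,570, feasible at tier 1)
EOQ₂ = √(2×46,500×130/11.0500) = 1,046.00  (< 5,570 → use Q = 5,570 at tier-2 price)
TC(tier 1 (EOQ₁), Q≈1,039.9) = £2,011,126.10
TC(tier 2, Q≈5,570.0) = £2,008,109.53
Minimum at tier 2: £2,008,109.53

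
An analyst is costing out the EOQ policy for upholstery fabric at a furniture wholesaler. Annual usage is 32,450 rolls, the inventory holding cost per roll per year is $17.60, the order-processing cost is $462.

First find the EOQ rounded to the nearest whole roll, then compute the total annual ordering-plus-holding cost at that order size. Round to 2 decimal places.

Q* = √(2·D·S / H) = √(2·32,450·462 / 17.6) = √1,703,625.0 ≈ 1,305.23 → Q = 1,305 rolls
Orders/yr = 32,450/1,305 = 24.866; ordering cost = 24.866 × $462 = $11,488.05
Average inventory = 1,305/2 = 652.5; holding cost = 652.5 × $17.6 = $11,484.00
Total = $11,488.05 + $11,484.00 = $22,972.05

$22,972.05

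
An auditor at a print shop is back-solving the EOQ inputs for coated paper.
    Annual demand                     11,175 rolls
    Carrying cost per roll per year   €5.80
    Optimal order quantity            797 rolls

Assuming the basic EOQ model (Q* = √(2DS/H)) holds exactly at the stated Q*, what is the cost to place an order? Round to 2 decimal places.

€164.84

From Q* = √(2DS/H) ⇒ Q*² = 2DS/H.
S = Q²H / (2D) = 797² × 5.8 / (2 × 11,175) = 164.8417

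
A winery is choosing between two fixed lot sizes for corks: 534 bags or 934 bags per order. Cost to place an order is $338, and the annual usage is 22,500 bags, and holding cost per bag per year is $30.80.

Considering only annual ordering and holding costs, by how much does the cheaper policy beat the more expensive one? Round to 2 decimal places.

$60.83

Annual cost at Q: ordering D·S/Q plus holding Q·H/2.
TC(534) = (22,500/534)×338 + (534/2)×30.8 = $22,465.17
TC(934) = (22,500/934)×338 + (934/2)×30.8 = $22,526.00
Lots of 534 are cheaper by $60.83.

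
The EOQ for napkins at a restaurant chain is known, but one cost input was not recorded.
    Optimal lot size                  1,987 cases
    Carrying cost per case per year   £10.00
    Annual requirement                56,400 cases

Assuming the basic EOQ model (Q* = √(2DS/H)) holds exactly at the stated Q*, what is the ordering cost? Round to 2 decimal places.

From Q* = √(2DS/H) ⇒ Q*² = 2DS/H.
S = Q²H / (2D) = 1,987² × 10 / (2 × 56,400) = 350.0150

£350.01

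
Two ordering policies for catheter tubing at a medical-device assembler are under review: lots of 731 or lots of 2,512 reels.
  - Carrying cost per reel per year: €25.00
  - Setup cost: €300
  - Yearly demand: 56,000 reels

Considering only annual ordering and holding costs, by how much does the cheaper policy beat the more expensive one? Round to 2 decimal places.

For each Q, cost = (D/Q)·S + (Q/2)·H.
TC(731) = (56,000/731)×300 + (731/2)×25 = €32,119.72
TC(2,512) = (56,000/2,512)×300 + (2,512/2)×25 = €38,087.90
Cheaper: Q = 731.  Difference = €5,968.18

€5,968.18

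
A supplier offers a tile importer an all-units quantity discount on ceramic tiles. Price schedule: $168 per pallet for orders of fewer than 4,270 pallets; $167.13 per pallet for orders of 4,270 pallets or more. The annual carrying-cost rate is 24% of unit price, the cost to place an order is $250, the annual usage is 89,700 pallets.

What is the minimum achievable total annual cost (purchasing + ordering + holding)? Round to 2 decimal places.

$15,082,450.17

H₁ = 24%×$168 = $40.3200;  H₂ = 24%×$167.13 = $40.1112
EOQ₁ = √(2×89,700×250/40.3200) = 1,054.68  (< 4,270, feasible at tier 1)
EOQ₂ = √(2×89,700×250/40.1112) = 1,057.42  (< 4,270 → use Q = 4,270 at tier-2 price)
TC(tier 1 (EOQ₁), Q≈1,054.7) = $15,112,124.72
TC(tier 2, Q≈4,270.0) = $15,082,450.17
Minimum at tier 2: $15,082,450.17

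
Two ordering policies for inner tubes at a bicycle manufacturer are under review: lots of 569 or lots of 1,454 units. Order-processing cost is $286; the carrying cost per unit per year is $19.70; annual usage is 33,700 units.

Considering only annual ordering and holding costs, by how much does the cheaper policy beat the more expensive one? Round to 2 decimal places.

TC(Q) = (D/Q)S + (Q/2)H
TC(569) = (33,700/569)×286 + (569/2)×19.7 = $22,543.49
TC(1,454) = (33,700/1,454)×286 + (1,454/2)×19.7 = $20,950.65
Lots of 1,454 are cheaper by $1,592.84.

$1,592.84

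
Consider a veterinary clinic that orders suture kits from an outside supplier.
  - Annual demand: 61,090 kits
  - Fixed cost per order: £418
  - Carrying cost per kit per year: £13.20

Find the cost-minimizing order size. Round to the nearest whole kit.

Q* = √(2·D·S / H) = √(2·61,090·418 / 13.2) = √3,869,033.3 ≈ 1,966.99

1,967 kits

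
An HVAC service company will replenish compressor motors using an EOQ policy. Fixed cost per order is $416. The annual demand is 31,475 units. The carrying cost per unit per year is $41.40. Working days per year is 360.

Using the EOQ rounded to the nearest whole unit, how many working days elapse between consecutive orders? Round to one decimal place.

9.1 days

Q* = √(2·D·S / H) = √(2·31,475·416 / 41.4) = √632,541.1 ≈ 795.32 → Q = 795 units
Days between orders = 360 / (D/Q) = 360 / 39.591 ≈ 9.093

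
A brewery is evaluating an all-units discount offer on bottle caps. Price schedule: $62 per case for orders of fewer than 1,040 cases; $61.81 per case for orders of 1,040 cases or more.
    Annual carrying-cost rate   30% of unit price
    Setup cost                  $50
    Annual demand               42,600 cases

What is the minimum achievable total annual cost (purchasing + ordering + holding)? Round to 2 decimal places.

H₁ = 30%×$62 = $18.6000;  H₂ = 30%×$61.81 = $18.5430
EOQ₁ = √(2×42,600×50/18.6000) = 478.57  (< 1,040, feasible at tier 1)
EOQ₂ = √(2×42,600×50/18.5430) = 479.31  (< 1,040 → use Q = 1,040 at tier-2 price)
TC(tier 1 (EOQ₁), Q≈478.6) = $2,650,101.46
TC(tier 2, Q≈1,040.0) = $2,644,796.44
Minimum at tier 2: $2,644,796.44

$2,644,796.44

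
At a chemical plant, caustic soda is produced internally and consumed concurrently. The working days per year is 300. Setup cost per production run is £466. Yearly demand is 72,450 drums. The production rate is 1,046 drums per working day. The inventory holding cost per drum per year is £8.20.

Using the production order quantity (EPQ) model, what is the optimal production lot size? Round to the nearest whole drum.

d = 72,450/300 = 241.5000 drums/day;  effective holding cost H(1 − d/p) = 8.2·(1 − 241.5000/1046) = 6.30679
Q* = √(2DS / H_eff) = √(2·72,450·466 / 6.30679) ≈ 3,272.07

3,272 drums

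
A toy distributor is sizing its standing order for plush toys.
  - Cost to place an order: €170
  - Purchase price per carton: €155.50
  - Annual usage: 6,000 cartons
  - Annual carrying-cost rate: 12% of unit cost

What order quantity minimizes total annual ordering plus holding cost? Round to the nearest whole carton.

331 cartons

H = i·C = 0.12 × €155.5 = €18.6600 per carton-year
Optimal lot size Q* = (2 × 6,000 × €170 / €18.66)^½ ≈ 330.64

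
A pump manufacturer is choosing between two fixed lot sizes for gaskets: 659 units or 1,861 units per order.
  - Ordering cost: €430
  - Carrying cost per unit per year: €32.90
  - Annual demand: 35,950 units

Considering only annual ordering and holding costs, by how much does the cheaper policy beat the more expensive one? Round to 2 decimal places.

Annual cost at Q: ordering D·S/Q plus holding Q·H/2.
TC(659) = (35,950/659)×430 + (659/2)×32.9 = €34,298.06
TC(1,861) = (35,950/1,861)×430 + (1,861/2)×32.9 = €38,920.01
Lots of 659 are cheaper by €4,621.94.

€4,621.94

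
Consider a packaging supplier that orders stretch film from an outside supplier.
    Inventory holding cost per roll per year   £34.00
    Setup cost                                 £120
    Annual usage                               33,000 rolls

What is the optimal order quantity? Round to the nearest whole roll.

EOQ = √(2DS/H) = √(2 × 33,000 × 120 / 34)
    = √(232,941.18) ≈ 482.64

483 rolls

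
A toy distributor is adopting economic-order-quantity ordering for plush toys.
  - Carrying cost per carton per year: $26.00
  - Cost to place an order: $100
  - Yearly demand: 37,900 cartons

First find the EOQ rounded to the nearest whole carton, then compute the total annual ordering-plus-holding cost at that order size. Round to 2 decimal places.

EOQ = √(2DS/H) = √(2 × 37,900 × 100 / 26)
    = √(291,538.46) ≈ 539.94 → Q = 540 cartons
Annual ordering cost = (D/Q)·S = (37,900/540) × 100 = $7,018.52
Annual holding cost  = (Q/2)·H = (540/2) × 26 = $7,020.00
Total = $7,018.52 + $7,020.00 = $14,038.52

$14,038.52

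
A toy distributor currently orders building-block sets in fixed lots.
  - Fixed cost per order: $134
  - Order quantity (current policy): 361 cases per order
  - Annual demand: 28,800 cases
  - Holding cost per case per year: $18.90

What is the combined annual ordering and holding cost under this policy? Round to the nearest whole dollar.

$14,102

Ordering: D/Q × S = 28,800/361 × $134 = $10,690.30
Holding:  Q/2 × H = 361/2 × $18.9 = $3,411.45
Total = $10,690.30 + $3,411.45 = $14,101.75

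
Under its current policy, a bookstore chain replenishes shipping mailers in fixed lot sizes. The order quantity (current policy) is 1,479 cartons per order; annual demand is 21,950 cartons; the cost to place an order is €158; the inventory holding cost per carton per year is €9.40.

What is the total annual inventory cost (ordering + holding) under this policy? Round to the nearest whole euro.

€9,296

Annual ordering cost = (D/Q)·S = (21,950/1,479) × 158 = €2,344.90
Annual holding cost  = (Q/2)·H = (1,479/2) × 9.4 = €6,951.30
Total = €2,344.90 + €6,951.30 = €9,296.20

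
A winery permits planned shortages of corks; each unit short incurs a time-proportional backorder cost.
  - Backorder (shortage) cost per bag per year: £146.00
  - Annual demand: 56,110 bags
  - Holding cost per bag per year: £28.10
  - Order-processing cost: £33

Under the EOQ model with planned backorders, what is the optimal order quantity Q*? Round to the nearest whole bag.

Q* = √(2DS/H) · √((H + b)/b)
   = √(2 × 56,110 × 33 / 28.1) · √((28.1 + 146) / 146)
   = 363.027 × 1.0920 ≈ 396.43

396 bags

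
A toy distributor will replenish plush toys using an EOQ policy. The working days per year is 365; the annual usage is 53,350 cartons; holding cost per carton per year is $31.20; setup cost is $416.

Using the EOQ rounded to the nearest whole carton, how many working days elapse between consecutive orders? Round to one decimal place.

8.2 days

EOQ = √(2DS/H) = √(2 × 53,350 × 416 / 31.2)
    = √(1,422,666.67) ≈ 1,192.76 → Q = 1,193 cartons
Cycle time = (working days × Q)/D = (365 × 1,193) / 53,350 = 8.162 days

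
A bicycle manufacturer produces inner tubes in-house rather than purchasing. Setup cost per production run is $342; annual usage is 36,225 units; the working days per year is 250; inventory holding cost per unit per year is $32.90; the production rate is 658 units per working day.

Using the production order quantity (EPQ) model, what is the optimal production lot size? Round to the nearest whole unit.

983 units

d = 36,225/250 = 144.9000 units/day;  effective holding cost H(1 − d/p) = 32.9·(1 − 144.9000/658) = 25.65500
Q* = √(2DS / H_eff) = √(2·36,225·342 / 25.65500) ≈ 982.76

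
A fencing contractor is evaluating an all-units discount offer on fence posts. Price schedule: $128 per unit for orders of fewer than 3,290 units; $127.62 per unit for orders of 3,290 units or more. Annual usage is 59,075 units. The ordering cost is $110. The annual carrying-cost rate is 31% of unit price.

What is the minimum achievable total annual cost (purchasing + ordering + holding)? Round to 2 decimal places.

$7,584,309.05

H₁ = 31%×$128 = $39.6800;  H₂ = 31%×$127.62 = $39.5622
EOQ₁ = √(2×59,075×110/39.6800) = 572.30  (< 3,290, feasible at tier 1)
EOQ₂ = √(2×59,075×110/39.5622) = 573.16  (< 3,290 → use Q = 3,290 at tier-2 price)
TC(tier 1 (EOQ₁), Q≈572.3) = $7,584,309.05
TC(tier 2, Q≈3,290.0) = $7,606,206.47
Minimum at tier 1 (EOQ₁): $7,584,309.05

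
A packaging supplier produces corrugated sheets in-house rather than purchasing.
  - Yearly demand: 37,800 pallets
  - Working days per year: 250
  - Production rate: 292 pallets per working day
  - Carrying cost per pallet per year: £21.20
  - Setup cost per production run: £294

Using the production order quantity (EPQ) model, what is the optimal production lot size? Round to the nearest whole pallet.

Daily demand d = 37,800/250 = 151.200; p = 292; 1 − d/p = 0.48219
EPQ = √(2DS / (H(1 − d/p)))
    = √(2 × 37,800 × 294 / (21.2 × 0.48219)) ≈ 1,474.54

1,475 pallets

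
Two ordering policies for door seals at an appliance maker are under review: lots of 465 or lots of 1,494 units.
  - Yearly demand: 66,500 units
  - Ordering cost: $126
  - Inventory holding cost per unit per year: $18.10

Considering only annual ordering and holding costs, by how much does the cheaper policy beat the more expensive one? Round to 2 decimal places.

$3,098.47

Annual cost at Q: ordering D·S/Q plus holding Q·H/2.
TC(465) = (66,500/465)×126 + (465/2)×18.1 = $22,227.60
TC(1,494) = (66,500/1,494)×126 + (1,494/2)×18.1 = $19,129.13
|ΔTC| = |$22,227.60 − $19,129.13| = $3,098.47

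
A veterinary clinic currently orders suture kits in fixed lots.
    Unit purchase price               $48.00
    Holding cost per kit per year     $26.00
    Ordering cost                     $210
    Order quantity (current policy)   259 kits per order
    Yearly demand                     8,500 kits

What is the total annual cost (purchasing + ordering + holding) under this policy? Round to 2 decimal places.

$418,258.89

Orders/yr = 8,500/259 = 32.819; ordering cost = 32.819 × $210 = $6,891.89
Average inventory = 259/2 = 129.5; holding cost = 129.5 × $26 = $3,367.00
Purchase cost = D·C = 8,500 × 48 = $408,000.00
Total = $6,891.89 + $3,367.00 + $408,000.00 = $418,258.89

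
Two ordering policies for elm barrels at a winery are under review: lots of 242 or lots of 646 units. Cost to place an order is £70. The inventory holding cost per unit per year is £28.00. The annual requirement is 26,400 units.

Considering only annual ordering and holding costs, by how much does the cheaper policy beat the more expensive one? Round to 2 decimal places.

£880.32

TC(Q) = (D/Q)S + (Q/2)H
TC(242) = (26,400/242)×70 + (242/2)×28 = £11,024.36
TC(646) = (26,400/646)×70 + (646/2)×28 = £11,904.68
|ΔTC| = |£11,024.36 − £11,904.68| = £880.32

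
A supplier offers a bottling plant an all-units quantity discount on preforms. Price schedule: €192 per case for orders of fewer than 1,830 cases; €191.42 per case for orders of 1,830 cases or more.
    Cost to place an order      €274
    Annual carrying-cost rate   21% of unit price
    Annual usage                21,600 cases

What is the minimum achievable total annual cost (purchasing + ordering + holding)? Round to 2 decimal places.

H₁ = 21%×€192 = €40.3200;  H₂ = 21%×€191.42 = €40.1982
EOQ₁ = √(2×21,600×274/40.3200) = 541.82  (< 1,830, feasible at tier 1)
EOQ₂ = √(2×21,600×274/40.1982) = 542.64  (< 1,830 → use Q = 1,830 at tier-2 price)
TC(tier 1 (EOQ₁), Q≈541.8) = €4,169,046.28
TC(tier 2, Q≈1,830.0) = €4,174,687.45
Minimum at tier 1 (EOQ₁): €4,169,046.28

€4,169,046.28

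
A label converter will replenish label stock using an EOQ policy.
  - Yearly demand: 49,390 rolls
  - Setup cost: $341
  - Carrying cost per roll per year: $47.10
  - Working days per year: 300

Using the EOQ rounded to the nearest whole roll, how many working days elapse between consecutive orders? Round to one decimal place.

EOQ = √(2DS/H) = √(2 × 49,390 × 341 / 47.1)
    = √(715,158.81) ≈ 845.67 → Q = 846 rolls
Cycle time = (working days × Q)/D = (300 × 846) / 49,390 = 5.139 days

5.1 days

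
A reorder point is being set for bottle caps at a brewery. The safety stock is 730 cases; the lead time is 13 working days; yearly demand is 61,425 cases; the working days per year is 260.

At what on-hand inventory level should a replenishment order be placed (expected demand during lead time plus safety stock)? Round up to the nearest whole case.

3,802 cases

Daily demand d = 61,425 / 260 = 236.250 cases/day
Demand during lead time = 236.250 × 13 = 3,071.25
Reorder point = 3,071.25 + 730 = 3,801.25 → round up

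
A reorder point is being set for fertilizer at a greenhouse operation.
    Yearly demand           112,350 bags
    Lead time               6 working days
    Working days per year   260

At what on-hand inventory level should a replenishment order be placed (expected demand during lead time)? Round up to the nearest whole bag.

2,593 bags

Daily demand d = 112,350 / 260 = 432.115 bags/day
Demand during lead time = 432.115 × 6 = 2,592.69
Reorder point = 2,592.69 → round up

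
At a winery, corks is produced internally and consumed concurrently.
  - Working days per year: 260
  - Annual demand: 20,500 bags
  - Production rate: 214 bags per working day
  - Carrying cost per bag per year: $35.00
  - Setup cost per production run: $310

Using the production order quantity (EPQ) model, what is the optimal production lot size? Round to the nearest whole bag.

758 bags

d = 20,500/260 = 78.8462 bags/day;  effective holding cost H(1 − d/p) = 35·(1 − 78.8462/214) = 22.10460
Q* = √(2DS / H_eff) = √(2·20,500·310 / 22.10460) ≈ 758.28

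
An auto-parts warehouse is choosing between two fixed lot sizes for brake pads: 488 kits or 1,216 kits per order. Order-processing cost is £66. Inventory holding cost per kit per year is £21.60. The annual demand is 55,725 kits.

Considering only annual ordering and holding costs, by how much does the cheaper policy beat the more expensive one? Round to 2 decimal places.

£3,350.37

TC(Q) = (D/Q)S + (Q/2)H
TC(488) = (55,725/488)×66 + (488/2)×21.6 = £12,806.98
TC(1,216) = (55,725/1,216)×66 + (1,216/2)×21.6 = £16,157.35
|ΔTC| = |£12,806.98 − £16,157.35| = £3,350.37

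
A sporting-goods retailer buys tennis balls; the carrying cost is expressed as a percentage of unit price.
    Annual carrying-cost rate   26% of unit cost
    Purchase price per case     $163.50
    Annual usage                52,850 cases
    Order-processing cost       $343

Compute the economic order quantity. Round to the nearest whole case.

Carrying cost H = $163.5 × 26% = $42.5100/case/yr
Optimal lot size Q* = (2 × 52,850 × $343 / $42.51)^½ ≈ 923.50

924 cases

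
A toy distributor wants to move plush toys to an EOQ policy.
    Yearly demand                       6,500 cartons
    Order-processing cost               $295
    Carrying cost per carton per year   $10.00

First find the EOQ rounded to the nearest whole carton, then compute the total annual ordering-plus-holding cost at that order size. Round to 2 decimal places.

2DS/H = 2·6,500·295/10 = 383,500.00
EOQ = √383,500.00 ≈ 619.27 → Q = 619 cartons
Ordering: D/Q × S = 6,500/619 × $295 = $3,097.74
Holding:  Q/2 × H = 619/2 × $10 = $3,095.00
Total = $3,097.74 + $3,095.00 = $6,192.74

$6,192.74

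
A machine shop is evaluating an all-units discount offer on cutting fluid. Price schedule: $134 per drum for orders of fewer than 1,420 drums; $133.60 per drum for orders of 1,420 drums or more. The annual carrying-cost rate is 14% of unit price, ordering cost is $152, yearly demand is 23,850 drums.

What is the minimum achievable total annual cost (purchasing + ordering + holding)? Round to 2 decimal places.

H₁ = 14%×$134 = $18.7600;  H₂ = 14%×$133.60 = $18.7040
EOQ₁ = √(2×23,850×152/18.7600) = 621.68  (< 1,420, feasible at tier 1)
EOQ₂ = √(2×23,850×152/18.7040) = 622.61  (< 1,420 → use Q = 1,420 at tier-2 price)
TC(tier 1 (EOQ₁), Q≈621.7) = $3,207,562.65
TC(tier 2, Q≈1,420.0) = $3,202,192.80
Minimum at tier 2: $3,202,192.80

$3,202,192.80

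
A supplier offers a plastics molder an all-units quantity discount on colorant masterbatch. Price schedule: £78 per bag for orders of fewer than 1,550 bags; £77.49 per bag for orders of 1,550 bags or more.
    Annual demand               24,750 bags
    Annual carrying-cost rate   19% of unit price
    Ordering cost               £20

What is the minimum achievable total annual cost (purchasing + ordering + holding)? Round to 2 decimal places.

£1,929,607.26

H₁ = 19%×£78 = £14.8200;  H₂ = 19%×£77.49 = £14.7231
EOQ₁ = √(2×24,750×20/14.8200) = 258.46  (< 1,550, feasible at tier 1)
EOQ₂ = √(2×24,750×20/14.7231) = 259.31  (< 1,550 → use Q = 1,550 at tier-2 price)
TC(tier 1 (EOQ₁), Q≈258.5) = £1,934,330.38
TC(tier 2, Q≈1,550.0) = £1,929,607.26
Minimum at tier 2: £1,929,607.26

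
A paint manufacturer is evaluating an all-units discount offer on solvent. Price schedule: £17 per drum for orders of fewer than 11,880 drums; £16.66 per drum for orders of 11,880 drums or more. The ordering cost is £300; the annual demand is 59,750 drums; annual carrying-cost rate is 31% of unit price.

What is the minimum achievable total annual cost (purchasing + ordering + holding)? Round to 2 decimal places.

H₁ = 31%×£17 = £5.2700;  H₂ = 31%×£16.66 = £5.1646
EOQ₁ = √(2×59,750×300/5.2700) = 2,608.19  (< 11,880, feasible at tier 1)
EOQ₂ = √(2×59,750×300/5.1646) = 2,634.67  (< 11,880 → use Q = 11,880 at tier-2 price)
TC(tier 1 (EOQ₁), Q≈2,608.2) = £1,029,495.16
TC(tier 2, Q≈11,880.0) = £1,027,621.56
Minimum at tier 2: £1,027,621.56

£1,027,621.56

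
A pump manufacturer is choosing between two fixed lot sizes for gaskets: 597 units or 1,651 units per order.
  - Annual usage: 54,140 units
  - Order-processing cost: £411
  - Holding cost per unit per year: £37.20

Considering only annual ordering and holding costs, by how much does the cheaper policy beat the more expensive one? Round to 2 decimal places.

TC(Q) = (D/Q)S + (Q/2)H
TC(597) = (54,140/597)×411 + (597/2)×37.2 = £48,376.46
TC(1,651) = (54,140/1,651)×411 + (1,651/2)×37.2 = £44,186.21
Cheaper: Q = 1,651.  Difference = £4,190.25

£4,190.25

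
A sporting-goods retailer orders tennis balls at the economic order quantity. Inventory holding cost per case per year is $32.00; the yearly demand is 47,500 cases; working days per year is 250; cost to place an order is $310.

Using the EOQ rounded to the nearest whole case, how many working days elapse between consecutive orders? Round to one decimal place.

EOQ = √(2DS/H) = √(2 × 47,500 × 310 / 32)
    = √(920,312.50) ≈ 959.33 → Q = 959 cases
Days between orders = 250 / (D/Q) = 250 / 49.531 ≈ 5.047

5.0 days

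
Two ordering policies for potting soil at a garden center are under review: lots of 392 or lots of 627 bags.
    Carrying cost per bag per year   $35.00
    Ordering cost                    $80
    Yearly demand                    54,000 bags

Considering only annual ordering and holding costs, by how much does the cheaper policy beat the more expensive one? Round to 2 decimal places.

Annual cost at Q: ordering D·S/Q plus holding Q·H/2.
TC(392) = (54,000/392)×80 + (392/2)×35 = $17,880.41
TC(627) = (54,000/627)×80 + (627/2)×35 = $17,862.45
Lots of 627 are cheaper by $17.96.

$17.96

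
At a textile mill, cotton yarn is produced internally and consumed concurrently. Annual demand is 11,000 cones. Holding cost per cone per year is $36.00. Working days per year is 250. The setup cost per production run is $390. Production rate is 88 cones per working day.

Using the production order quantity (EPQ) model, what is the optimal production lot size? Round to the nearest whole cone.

d = 11,000/250 = 44.0000 cones/day;  effective holding cost H(1 − d/p) = 36·(1 − 44.0000/88) = 18.00000
Q* = √(2DS / H_eff) = √(2·11,000·390 / 18.00000) ≈ 690.41

690 cones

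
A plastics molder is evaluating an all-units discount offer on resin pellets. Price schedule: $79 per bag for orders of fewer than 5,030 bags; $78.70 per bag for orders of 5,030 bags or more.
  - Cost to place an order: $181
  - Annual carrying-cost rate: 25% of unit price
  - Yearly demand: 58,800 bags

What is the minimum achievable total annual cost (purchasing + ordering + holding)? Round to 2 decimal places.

H₁ = 25%×$79 = $19.7500;  H₂ = 25%×$78.70 = $19.6750
EOQ₁ = √(2×58,800×181/19.7500) = 1,038.15  (< 5,030, feasible at tier 1)
EOQ₂ = √(2×58,800×181/19.6750) = 1,040.13  (< 5,030 → use Q = 5,030 at tier-2 price)
TC(tier 1 (EOQ₁), Q≈1,038.1) = $4,665,703.43
TC(tier 2, Q≈5,030.0) = $4,679,158.49
Minimum at tier 1 (EOQ₁): $4,665,703.43

$4,665,703.43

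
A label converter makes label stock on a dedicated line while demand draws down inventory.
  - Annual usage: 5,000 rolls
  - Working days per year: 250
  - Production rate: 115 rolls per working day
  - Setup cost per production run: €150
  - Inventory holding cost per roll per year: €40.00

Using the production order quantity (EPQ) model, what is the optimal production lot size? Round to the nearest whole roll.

Daily demand d = 5,000/250 = 20.000; p = 115; 1 − d/p = 0.82609
EPQ = √(2DS / (H(1 − d/p)))
    = √(2 × 5,000 × 150 / (40 × 0.82609)) ≈ 213.06

213 rolls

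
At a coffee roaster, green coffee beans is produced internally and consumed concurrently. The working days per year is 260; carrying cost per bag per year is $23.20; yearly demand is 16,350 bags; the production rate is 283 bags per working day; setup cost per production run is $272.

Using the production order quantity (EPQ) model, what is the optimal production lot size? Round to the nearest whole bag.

702 bags

Daily demand d = 16,350/260 = 62.885; p = 283; 1 − d/p = 0.77779
EPQ = √(2DS / (H(1 − d/p)))
    = √(2 × 16,350 × 272 / (23.2 × 0.77779)) ≈ 702.07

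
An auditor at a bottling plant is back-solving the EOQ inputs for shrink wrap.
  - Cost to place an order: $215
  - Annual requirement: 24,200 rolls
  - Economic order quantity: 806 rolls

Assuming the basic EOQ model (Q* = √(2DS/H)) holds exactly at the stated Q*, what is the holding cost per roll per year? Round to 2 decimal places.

From Q* = √(2DS/H) ⇒ Q*² = 2DS/H.
H = 2DS / Q² = 2 × 24,200 × 215 / 806² = 16.0182

$16.02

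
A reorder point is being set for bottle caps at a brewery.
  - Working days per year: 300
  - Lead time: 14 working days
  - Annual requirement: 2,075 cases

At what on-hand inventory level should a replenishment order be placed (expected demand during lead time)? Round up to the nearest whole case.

Daily demand d = 2,075 / 300 = 6.917 cases/day
Demand during lead time = 6.917 × 14 = 96.83
Reorder point = 96.83 → round up

97 cases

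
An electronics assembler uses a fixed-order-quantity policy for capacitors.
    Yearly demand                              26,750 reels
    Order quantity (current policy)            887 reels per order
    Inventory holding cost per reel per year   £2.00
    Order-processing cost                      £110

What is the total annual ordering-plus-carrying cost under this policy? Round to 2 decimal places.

£4,204.36

Orders/yr = 26,750/887 = 30.158; ordering cost = 30.158 × £110 = £3,317.36
Average inventory = 887/2 = 443.5; holding cost = 443.5 × £2 = £887.00
Total = £3,317.36 + £887.00 = £4,204.36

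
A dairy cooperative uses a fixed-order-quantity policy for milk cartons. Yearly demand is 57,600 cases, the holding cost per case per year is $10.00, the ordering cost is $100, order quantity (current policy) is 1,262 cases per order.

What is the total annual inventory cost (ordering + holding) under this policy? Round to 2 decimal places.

$10,874.18

Annual ordering cost = (D/Q)·S = (57,600/1,262) × 100 = $4,564.18
Annual holding cost  = (Q/2)·H = (1,262/2) × 10 = $6,310.00
Total = $4,564.18 + $6,310.00 = $10,874.18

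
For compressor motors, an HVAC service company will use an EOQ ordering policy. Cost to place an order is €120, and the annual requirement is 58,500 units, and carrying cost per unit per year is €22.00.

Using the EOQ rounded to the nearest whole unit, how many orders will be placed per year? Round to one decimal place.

Optimal lot size Q* = (2 × 58,500 × €120 / €22)^½ ≈ 798.86 → Q = 799
N = D/Q = 58,500/799 ≈ 73.217 orders/yr

73.2 orders per year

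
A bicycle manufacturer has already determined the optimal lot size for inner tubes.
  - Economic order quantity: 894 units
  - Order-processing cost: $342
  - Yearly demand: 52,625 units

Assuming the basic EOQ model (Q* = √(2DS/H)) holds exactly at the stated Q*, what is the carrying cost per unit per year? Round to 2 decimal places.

Since Q* = (2DS/H)^½, squaring gives Q*²·H = 2DS.
H = 2DS / Q² = 2 × 52,625 × 342 / 894² = 45.0374

$45.04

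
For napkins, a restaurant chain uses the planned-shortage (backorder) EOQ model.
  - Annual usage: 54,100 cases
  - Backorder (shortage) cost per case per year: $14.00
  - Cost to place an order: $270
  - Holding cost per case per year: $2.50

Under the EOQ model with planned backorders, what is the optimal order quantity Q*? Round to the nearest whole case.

3,711 cases

Q* = √(2DS/H) · √((H + b)/b)
   = √(2 × 54,100 × 270 / 2.5) · √((2.5 + 14) / 14)
   = 3,418.421 × 1.0856 ≈ 3,711.11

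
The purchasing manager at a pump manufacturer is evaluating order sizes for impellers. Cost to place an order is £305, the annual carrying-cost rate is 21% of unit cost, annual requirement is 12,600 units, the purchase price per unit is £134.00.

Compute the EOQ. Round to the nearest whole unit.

523 units

Carrying cost H = £134 × 21% = £28.1400/unit/yr
Optimal lot size Q* = (2 × 12,600 × £305 / £28.14)^½ ≈ 522.62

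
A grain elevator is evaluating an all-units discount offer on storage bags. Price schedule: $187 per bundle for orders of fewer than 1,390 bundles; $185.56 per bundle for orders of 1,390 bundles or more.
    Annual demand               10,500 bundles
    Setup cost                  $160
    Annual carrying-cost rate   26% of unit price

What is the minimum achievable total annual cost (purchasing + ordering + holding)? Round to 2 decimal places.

H₁ = 26%×$187 = $48.6200;  H₂ = 26%×$185.56 = $48.2456
EOQ₁ = √(2×10,500×160/48.6200) = 262.88  (< 1,390, feasible at tier 1)
EOQ₂ = √(2×10,500×160/48.2456) = 263.90  (< 1,390 → use Q = 1,390 at tier-2 price)
TC(tier 1 (EOQ₁), Q≈262.9) = $1,976,281.36
TC(tier 2, Q≈1,390.0) = $1,983,119.33
Minimum at tier 1 (EOQ₁): $1,976,281.36

$1,976,281.36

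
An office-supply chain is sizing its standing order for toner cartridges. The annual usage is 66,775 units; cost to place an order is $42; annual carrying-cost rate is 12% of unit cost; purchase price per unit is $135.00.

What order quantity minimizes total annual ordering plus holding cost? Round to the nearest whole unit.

588 units

H = i·C = 0.12 × $135 = $16.2000 per unit-year
EOQ = √(2DS/H) = √(2 × 66,775 × 42 / 16.2)
    = √(346,240.74) ≈ 588.42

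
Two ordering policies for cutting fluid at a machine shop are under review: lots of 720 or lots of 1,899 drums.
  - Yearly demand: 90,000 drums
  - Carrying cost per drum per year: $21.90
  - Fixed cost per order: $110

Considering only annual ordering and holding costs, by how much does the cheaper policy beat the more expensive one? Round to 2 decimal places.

Annual cost at Q: ordering D·S/Q plus holding Q·H/2.
TC(720) = (90,000/720)×110 + (720/2)×21.9 = $21,634.00
TC(1,899) = (90,000/1,899)×110 + (1,899/2)×21.9 = $26,007.32
|ΔTC| = |$21,634.00 − $26,007.32| = $4,373.32

$4,373.32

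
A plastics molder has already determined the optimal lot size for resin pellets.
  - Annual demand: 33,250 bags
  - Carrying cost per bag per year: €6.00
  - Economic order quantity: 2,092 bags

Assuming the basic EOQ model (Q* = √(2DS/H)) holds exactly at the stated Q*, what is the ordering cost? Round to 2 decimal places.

From Q* = √(2DS/H) ⇒ Q*² = 2DS/H.
S = Q²H / (2D) = 2,092² × 6 / (2 × 33,250) = 394.8689

€394.87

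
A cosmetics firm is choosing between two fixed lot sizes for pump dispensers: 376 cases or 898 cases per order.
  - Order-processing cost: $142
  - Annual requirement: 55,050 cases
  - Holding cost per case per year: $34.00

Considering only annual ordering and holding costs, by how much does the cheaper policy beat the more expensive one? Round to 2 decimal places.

For each Q, cost = (D/Q)·S + (Q/2)·H.
TC(376) = (55,050/376)×142 + (376/2)×34 = $27,182.16
TC(898) = (55,050/898)×142 + (898/2)×34 = $23,971.01
Cheaper: Q = 898.  Difference = $3,211.15

$3,211.15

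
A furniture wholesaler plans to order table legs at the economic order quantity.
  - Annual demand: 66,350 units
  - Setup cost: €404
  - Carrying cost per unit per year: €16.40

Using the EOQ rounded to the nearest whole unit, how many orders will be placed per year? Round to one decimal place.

EOQ = √(2DS/H) = √(2 × 66,350 × 404 / 16.4)
    = √(3,268,951.22) ≈ 1,808.02 → Q = 1,808
Orders per year = D/Q = 66,350 / 1,808 = 36.698

36.7 orders per year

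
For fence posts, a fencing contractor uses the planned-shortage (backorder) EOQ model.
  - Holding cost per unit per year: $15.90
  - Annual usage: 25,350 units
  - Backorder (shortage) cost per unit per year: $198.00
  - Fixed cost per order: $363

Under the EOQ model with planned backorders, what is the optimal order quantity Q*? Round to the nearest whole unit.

1,118 units

Basic EOQ = √(2·25,350·363/15.9) = 1,075.867
Backorder adjustment √((H+b)/b) = √((15.9+198)/198) = 1.0394
Q* = 1,075.867 × 1.0394 ≈ 1,118.23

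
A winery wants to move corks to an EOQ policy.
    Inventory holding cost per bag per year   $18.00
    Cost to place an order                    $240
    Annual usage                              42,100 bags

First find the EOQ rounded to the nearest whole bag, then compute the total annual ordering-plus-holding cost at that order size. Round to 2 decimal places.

$19,072.08

EOQ = √(2DS/H) = √(2 × 42,100 × 240 / 18)
    = √(1,122,666.67) ≈ 1,059.56 → Q = 1,060 bags
Annual ordering cost = (D/Q)·S = (42,100/1,060) × 240 = $9,532.08
Annual holding cost  = (Q/2)·H = (1,060/2) × 18 = $9,540.00
Total = $9,532.08 + $9,540.00 = $19,072.08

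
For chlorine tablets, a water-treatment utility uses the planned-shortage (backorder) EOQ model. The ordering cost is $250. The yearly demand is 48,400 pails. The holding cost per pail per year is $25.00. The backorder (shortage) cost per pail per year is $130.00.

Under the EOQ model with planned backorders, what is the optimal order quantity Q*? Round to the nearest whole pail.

Basic EOQ = √(2·48,400·250/25) = 983.870
Backorder adjustment √((H+b)/b) = √((25+130)/130) = 1.0919
Q* = 983.870 × 1.0919 ≈ 1,074.32

1,074 pails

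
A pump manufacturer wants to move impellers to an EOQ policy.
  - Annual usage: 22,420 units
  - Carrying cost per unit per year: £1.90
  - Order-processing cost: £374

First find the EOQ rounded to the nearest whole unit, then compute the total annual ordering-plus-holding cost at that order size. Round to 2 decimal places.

EOQ = √(2DS/H) = √(2 × 22,420 × 374 / 1.9)
    = √(8,826,400.00) ≈ 2,970.93 → Q = 2,971 units
Annual ordering cost = (D/Q)·S = (22,420/2,971) × 374 = £2,822.31
Annual holding cost  = (Q/2)·H = (2,971/2) × 1.9 = £2,822.45
Total = £2,822.31 + £2,822.45 = £5,644.76

£5,644.76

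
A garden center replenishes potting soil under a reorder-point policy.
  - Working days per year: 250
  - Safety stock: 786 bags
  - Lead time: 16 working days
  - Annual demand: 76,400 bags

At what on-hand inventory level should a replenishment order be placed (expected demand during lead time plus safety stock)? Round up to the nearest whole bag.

Daily demand d = 76,400 / 250 = 305.600 bags/day
Demand during lead time = 305.600 × 16 = 4,889.60
Reorder point = 4,889.60 + 786 = 5,675.60 → round up

5,676 bags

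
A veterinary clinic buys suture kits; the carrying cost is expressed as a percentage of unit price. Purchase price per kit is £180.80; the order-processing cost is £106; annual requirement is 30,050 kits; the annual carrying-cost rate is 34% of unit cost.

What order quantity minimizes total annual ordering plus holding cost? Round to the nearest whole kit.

322 kits

Holding cost per kit per year: H = 34% × £180.8 = £61.4720
EOQ = √(2DS/H) = √(2 × 30,050 × 106 / 61.472)
    = √(103,634.17) ≈ 321.92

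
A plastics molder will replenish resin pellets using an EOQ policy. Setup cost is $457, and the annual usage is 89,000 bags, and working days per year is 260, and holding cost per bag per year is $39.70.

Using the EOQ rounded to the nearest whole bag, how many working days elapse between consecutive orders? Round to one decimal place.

2DS/H = 2·89,000·457/39.7 = 2,049,017.63
EOQ = √2,049,017.63 ≈ 1,431.44 → Q = 1,431 bags
Days between orders = 260 / (D/Q) = 260 / 62.194 ≈ 4.180

4.2 days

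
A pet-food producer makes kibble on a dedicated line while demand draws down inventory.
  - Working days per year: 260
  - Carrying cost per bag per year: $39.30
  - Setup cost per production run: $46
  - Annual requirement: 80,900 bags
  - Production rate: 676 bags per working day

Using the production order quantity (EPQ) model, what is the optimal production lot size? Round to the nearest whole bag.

Daily demand d = 80,900/260 = 311.154; p = 676; 1 − d/p = 0.53971
EPQ = √(2DS / (H(1 − d/p)))
    = √(2 × 80,900 × 46 / (39.3 × 0.53971)) ≈ 592.37

592 bags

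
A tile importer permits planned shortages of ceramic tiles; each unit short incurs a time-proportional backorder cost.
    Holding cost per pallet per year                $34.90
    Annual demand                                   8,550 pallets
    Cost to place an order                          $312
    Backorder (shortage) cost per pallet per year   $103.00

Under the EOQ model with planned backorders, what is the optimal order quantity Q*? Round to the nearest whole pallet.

Basic EOQ = √(2·8,550·312/34.9) = 390.987
Backorder adjustment √((H+b)/b) = √((34.9+103)/103) = 1.1571
Q* = 390.987 × 1.1571 ≈ 452.40

452 pallets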